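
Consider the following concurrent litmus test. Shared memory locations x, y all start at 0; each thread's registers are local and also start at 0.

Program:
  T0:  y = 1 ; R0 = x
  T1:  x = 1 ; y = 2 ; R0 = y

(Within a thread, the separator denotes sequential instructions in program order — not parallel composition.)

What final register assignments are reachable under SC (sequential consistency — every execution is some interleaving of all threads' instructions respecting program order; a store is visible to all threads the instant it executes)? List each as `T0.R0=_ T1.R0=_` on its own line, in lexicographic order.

T0.R0=0 T1.R0=2
T0.R0=1 T1.R0=1
T0.R0=1 T1.R0=2

outcome vector order: (T0.R0,T1.R0)
|SC outcomes| = 3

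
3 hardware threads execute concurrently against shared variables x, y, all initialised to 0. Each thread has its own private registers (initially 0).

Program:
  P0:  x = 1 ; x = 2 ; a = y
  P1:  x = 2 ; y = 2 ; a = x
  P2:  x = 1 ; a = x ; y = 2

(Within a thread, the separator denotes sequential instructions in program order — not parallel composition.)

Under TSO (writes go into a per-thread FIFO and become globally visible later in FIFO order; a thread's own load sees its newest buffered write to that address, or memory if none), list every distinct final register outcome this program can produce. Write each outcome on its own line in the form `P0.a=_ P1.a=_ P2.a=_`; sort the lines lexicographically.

P0.a=0 P1.a=1 P2.a=1
P0.a=0 P1.a=1 P2.a=2
P0.a=0 P1.a=2 P2.a=1
P0.a=0 P1.a=2 P2.a=2
P0.a=2 P1.a=1 P2.a=1
P0.a=2 P1.a=1 P2.a=2
P0.a=2 P1.a=2 P2.a=1
P0.a=2 P1.a=2 P2.a=2

outcome vector order: (P0.a,P1.a,P2.a)
|TSO outcomes| = 8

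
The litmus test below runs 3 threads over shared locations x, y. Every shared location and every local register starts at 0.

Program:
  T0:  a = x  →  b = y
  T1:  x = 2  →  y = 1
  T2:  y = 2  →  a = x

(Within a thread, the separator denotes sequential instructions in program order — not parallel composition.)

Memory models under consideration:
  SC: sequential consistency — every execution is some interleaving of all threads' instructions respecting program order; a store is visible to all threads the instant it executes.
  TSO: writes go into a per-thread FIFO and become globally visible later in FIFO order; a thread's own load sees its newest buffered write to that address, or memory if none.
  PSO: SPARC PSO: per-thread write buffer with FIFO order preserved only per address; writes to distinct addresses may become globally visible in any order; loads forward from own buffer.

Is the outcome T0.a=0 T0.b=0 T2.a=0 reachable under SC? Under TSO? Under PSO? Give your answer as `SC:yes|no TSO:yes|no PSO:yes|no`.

SC:yes TSO:yes PSO:yes

outcome vector order: (T0.a,T0.b,T2.a)
SC: 11 outcomes — {(0,0,0) (0,0,2) (0,1,0) (0,1,2) (0,2,0) (0,2,2) (2,0,2) (2,1,0) (2,1,2) (2,2,0) (2,2,2)}
TSO: 12 outcomes — {(0,0,0) (0,0,2) (0,1,0) (0,1,2) (0,2,0) (0,2,2) (2,0,0) (2,0,2) (2,1,0) (2,1,2) (2,2,0) (2,2,2)}
PSO: 12 outcomes — {(0,0,0) (0,0,2) (0,1,0) (0,1,2) (0,2,0) (0,2,2) (2,0,0) (2,0,2) (2,1,0) (2,1,2) (2,2,0) (2,2,2)}
target (0,0,0) ∈ {SC,TSO,PSO}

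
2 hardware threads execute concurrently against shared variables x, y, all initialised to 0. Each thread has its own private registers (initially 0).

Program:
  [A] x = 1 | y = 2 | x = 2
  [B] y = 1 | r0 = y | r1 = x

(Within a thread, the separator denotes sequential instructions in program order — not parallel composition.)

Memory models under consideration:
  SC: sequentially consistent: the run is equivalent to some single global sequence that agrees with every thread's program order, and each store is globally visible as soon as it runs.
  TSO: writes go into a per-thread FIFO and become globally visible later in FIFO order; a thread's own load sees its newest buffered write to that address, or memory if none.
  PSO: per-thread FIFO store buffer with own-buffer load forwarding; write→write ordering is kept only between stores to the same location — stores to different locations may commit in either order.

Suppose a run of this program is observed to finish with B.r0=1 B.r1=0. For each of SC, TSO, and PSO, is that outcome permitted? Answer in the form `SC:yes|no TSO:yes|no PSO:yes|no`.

outcome vector order: (B.r0,B.r1)
[SC] allowed = {(1,0) (1,1) (1,2) (2,1) (2,2)}
[TSO] allowed = {(1,0) (1,1) (1,2) (2,1) (2,2)}
[PSO] allowed = {(1,0) (1,1) (1,2) (2,0) (2,1) (2,2)}
target (1,0) ∈ {SC,TSO,PSO}

SC:yes TSO:yes PSO:yes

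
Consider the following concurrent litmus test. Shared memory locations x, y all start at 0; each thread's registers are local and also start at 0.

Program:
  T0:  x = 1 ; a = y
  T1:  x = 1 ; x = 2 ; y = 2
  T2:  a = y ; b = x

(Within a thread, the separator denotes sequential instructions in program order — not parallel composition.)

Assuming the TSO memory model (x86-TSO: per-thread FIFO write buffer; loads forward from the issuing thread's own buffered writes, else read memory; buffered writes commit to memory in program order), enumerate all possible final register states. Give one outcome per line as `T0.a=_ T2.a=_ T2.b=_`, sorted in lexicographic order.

outcome vector order: (T0.a,T2.a,T2.b)
|TSO outcomes| = 10

T0.a=0 T2.a=0 T2.b=0
T0.a=0 T2.a=0 T2.b=1
T0.a=0 T2.a=0 T2.b=2
T0.a=0 T2.a=2 T2.b=1
T0.a=0 T2.a=2 T2.b=2
T0.a=2 T2.a=0 T2.b=0
T0.a=2 T2.a=0 T2.b=1
T0.a=2 T2.a=0 T2.b=2
T0.a=2 T2.a=2 T2.b=1
T0.a=2 T2.a=2 T2.b=2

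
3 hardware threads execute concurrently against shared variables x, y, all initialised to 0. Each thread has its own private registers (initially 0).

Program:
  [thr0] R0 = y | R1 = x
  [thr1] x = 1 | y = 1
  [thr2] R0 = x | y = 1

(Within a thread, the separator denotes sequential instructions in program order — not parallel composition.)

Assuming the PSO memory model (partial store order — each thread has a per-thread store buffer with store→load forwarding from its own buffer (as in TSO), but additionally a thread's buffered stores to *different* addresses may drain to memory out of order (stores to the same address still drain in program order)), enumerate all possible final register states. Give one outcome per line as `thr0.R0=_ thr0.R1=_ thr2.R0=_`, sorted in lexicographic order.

thr0.R0=0 thr0.R1=0 thr2.R0=0
thr0.R0=0 thr0.R1=0 thr2.R0=1
thr0.R0=0 thr0.R1=1 thr2.R0=0
thr0.R0=0 thr0.R1=1 thr2.R0=1
thr0.R0=1 thr0.R1=0 thr2.R0=0
thr0.R0=1 thr0.R1=0 thr2.R0=1
thr0.R0=1 thr0.R1=1 thr2.R0=0
thr0.R0=1 thr0.R1=1 thr2.R0=1

outcome vector order: (thr0.R0,thr0.R1,thr2.R0)
|PSO outcomes| = 8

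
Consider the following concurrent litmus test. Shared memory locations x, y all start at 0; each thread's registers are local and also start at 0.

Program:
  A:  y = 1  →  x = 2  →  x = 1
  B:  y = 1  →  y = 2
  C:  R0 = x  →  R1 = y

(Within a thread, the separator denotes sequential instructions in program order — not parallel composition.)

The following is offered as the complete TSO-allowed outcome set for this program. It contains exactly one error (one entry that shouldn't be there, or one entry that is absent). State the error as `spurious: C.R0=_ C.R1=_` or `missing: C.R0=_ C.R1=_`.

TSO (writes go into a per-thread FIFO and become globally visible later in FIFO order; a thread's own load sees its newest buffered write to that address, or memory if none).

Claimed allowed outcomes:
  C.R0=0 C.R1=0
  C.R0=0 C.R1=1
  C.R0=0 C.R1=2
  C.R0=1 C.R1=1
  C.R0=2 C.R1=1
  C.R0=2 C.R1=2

missing: C.R0=1 C.R1=2

outcome vector order: (C.R0,C.R1)
under TSO → 0/0; 0/1; 0/2; 1/1; 1/2; 2/1; 2/2
TSO∖claimed = {1/2}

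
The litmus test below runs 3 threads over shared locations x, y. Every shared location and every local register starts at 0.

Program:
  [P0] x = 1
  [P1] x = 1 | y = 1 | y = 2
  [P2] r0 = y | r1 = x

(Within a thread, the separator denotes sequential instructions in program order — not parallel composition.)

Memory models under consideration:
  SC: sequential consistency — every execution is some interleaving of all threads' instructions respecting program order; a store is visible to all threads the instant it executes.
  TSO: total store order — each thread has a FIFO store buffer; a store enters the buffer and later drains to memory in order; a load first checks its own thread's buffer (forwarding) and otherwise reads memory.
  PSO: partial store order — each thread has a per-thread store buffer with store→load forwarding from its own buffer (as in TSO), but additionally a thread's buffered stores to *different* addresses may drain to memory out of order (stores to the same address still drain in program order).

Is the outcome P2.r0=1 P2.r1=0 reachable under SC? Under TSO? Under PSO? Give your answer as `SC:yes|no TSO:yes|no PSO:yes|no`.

outcome vector order: (P2.r0,P2.r1)
SC (4): <0 0> <0 1> <1 1> <2 1>
TSO (4): <0 0> <0 1> <1 1> <2 1>
PSO (6): <0 0> <0 1> <1 0> <1 1> <2 0> <2 1>
target <1 0> ∈ {PSO}

SC:no TSO:no PSO:yes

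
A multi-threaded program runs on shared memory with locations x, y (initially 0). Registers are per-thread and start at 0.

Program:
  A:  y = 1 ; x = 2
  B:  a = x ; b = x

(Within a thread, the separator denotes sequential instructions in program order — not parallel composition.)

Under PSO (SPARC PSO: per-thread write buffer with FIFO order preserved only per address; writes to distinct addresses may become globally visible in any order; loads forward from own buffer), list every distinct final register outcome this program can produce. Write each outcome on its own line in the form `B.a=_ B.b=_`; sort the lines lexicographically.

outcome vector order: (B.a,B.b)
|PSO outcomes| = 3

B.a=0 B.b=0
B.a=0 B.b=2
B.a=2 B.b=2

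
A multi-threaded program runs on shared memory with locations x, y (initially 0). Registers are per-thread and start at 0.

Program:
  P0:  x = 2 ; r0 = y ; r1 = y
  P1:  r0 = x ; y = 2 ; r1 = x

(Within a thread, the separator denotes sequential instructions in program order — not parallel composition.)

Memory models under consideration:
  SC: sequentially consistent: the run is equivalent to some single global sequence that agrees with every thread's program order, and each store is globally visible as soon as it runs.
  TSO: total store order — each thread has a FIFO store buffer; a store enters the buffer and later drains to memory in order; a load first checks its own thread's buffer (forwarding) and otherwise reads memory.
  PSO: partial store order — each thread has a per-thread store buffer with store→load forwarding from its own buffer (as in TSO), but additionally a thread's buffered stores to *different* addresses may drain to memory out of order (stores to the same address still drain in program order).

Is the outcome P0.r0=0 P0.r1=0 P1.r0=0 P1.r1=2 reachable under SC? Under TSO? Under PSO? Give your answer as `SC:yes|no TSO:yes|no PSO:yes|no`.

outcome vector order: (P0.r0,P0.r1,P1.r0,P1.r1)
under SC → 0002; 0022; 0202; 0222; 2200; 2202; 2222
under TSO → 0000; 0002; 0022; 0200; 0202; 0222; 2200; 2202; 2222
under PSO → 0000; 0002; 0022; 0200; 0202; 0222; 2200; 2202; 2222
target 0002 ∈ {SC,TSO,PSO}

SC:yes TSO:yes PSO:yes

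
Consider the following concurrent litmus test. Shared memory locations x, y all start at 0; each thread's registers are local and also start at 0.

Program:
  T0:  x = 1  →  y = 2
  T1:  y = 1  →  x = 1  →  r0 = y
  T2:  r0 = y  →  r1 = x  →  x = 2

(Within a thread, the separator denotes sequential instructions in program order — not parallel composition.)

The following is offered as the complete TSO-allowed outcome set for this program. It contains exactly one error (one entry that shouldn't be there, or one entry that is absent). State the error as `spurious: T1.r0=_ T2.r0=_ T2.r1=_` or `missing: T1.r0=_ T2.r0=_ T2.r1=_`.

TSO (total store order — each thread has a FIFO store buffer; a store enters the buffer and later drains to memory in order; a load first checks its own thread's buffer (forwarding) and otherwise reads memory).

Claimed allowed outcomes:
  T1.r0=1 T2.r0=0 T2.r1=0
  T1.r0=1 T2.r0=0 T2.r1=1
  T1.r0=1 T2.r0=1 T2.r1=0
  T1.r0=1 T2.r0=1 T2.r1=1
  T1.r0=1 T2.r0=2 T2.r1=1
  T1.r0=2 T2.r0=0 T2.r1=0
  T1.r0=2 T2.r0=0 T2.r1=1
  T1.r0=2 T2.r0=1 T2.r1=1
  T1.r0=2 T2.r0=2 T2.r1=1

outcome vector order: (T1.r0,T2.r0,T2.r1)
under TSO → 1/0/0, 1/0/1, 1/1/0, 1/1/1, 1/2/1, 2/0/0, 2/0/1, 2/1/0, 2/1/1, 2/2/1
TSO∖claimed = {2/1/0}

missing: T1.r0=2 T2.r0=1 T2.r1=0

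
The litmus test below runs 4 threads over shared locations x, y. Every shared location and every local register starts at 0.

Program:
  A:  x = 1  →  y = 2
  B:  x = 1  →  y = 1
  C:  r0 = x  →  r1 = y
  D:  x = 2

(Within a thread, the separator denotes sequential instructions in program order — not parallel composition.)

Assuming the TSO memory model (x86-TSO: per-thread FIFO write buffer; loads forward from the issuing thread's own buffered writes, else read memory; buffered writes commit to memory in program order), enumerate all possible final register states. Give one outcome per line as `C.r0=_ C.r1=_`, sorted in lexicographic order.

outcome vector order: (C.r0,C.r1)
|TSO outcomes| = 9

C.r0=0 C.r1=0
C.r0=0 C.r1=1
C.r0=0 C.r1=2
C.r0=1 C.r1=0
C.r0=1 C.r1=1
C.r0=1 C.r1=2
C.r0=2 C.r1=0
C.r0=2 C.r1=1
C.r0=2 C.r1=2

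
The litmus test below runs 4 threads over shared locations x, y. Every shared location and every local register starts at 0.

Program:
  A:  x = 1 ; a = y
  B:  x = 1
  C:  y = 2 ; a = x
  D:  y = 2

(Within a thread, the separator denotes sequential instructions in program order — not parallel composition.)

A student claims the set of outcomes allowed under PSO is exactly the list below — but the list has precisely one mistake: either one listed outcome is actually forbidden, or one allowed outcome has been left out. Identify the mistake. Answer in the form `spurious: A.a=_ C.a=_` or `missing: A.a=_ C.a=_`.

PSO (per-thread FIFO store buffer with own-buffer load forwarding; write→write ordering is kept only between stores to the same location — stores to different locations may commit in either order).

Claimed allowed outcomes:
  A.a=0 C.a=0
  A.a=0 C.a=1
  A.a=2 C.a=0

outcome vector order: (A.a,C.a)
PSO: 4 outcomes — {(0,0); (0,1); (2,0); (2,1)}
PSO∖claimed = {(2,1)}

missing: A.a=2 C.a=1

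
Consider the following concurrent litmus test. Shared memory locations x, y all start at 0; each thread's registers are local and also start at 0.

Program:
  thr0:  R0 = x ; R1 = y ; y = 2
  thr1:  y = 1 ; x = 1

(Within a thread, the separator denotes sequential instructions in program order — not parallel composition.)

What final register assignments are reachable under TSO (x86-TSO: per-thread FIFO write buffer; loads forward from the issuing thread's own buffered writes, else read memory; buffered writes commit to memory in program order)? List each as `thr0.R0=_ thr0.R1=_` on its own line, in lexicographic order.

outcome vector order: (thr0.R0,thr0.R1)
|TSO outcomes| = 3

thr0.R0=0 thr0.R1=0
thr0.R0=0 thr0.R1=1
thr0.R0=1 thr0.R1=1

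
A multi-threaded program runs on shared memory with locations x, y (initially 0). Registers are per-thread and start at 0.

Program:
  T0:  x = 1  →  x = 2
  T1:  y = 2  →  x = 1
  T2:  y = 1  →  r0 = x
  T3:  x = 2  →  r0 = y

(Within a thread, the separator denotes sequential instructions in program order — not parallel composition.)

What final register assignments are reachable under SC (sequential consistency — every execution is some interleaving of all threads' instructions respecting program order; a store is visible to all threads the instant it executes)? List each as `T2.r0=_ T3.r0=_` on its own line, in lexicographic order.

T2.r0=0 T3.r0=1
T2.r0=0 T3.r0=2
T2.r0=1 T3.r0=0
T2.r0=1 T3.r0=1
T2.r0=1 T3.r0=2
T2.r0=2 T3.r0=0
T2.r0=2 T3.r0=1
T2.r0=2 T3.r0=2

outcome vector order: (T2.r0,T3.r0)
|SC outcomes| = 8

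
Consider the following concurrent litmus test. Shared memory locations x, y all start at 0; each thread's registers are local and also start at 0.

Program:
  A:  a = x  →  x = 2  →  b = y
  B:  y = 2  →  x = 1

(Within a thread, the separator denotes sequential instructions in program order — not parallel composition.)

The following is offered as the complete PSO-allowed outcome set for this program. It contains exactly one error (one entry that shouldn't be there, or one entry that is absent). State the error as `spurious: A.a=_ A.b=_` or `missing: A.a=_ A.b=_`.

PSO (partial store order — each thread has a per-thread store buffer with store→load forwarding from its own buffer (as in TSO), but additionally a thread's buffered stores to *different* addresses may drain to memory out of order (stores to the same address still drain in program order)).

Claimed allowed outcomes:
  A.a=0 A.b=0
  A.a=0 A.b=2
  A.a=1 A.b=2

missing: A.a=1 A.b=0

outcome vector order: (A.a,A.b)
PSO: 4 outcomes — {(0,0); (0,2); (1,0); (1,2)}
PSO∖claimed = {(1,0)}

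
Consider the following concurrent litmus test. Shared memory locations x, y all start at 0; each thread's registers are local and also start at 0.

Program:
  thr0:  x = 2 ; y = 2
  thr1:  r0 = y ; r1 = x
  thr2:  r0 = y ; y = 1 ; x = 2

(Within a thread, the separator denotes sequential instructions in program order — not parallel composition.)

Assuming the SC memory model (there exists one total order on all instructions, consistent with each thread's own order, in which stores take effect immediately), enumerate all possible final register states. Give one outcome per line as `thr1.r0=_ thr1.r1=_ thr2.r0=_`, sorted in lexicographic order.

thr1.r0=0 thr1.r1=0 thr2.r0=0
thr1.r0=0 thr1.r1=0 thr2.r0=2
thr1.r0=0 thr1.r1=2 thr2.r0=0
thr1.r0=0 thr1.r1=2 thr2.r0=2
thr1.r0=1 thr1.r1=0 thr2.r0=0
thr1.r0=1 thr1.r1=2 thr2.r0=0
thr1.r0=1 thr1.r1=2 thr2.r0=2
thr1.r0=2 thr1.r1=2 thr2.r0=0
thr1.r0=2 thr1.r1=2 thr2.r0=2

outcome vector order: (thr1.r0,thr1.r1,thr2.r0)
|SC outcomes| = 9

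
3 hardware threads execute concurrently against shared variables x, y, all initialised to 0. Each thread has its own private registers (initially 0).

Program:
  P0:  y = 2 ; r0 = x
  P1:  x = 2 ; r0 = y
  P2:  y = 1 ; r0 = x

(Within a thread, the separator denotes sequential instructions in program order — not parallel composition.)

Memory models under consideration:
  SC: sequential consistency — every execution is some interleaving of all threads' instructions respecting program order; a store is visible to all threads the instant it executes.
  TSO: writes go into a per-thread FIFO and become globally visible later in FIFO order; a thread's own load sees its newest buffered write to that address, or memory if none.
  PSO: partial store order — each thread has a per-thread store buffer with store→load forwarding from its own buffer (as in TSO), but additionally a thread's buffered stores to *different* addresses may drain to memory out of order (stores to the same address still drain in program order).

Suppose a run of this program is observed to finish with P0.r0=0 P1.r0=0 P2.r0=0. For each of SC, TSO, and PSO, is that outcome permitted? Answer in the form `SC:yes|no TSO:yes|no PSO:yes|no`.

outcome vector order: (P0.r0,P1.r0,P2.r0)
SC (9): (0,1,0) (0,1,2) (0,2,0) (0,2,2) (2,0,2) (2,1,0) (2,1,2) (2,2,0) (2,2,2)
TSO (12): (0,0,0) (0,0,2) (0,1,0) (0,1,2) (0,2,0) (0,2,2) (2,0,0) (2,0,2) (2,1,0) (2,1,2) (2,2,0) (2,2,2)
PSO (12): (0,0,0) (0,0,2) (0,1,0) (0,1,2) (0,2,0) (0,2,2) (2,0,0) (2,0,2) (2,1,0) (2,1,2) (2,2,0) (2,2,2)
target (0,0,0) ∈ {TSO,PSO}

SC:no TSO:yes PSO:yes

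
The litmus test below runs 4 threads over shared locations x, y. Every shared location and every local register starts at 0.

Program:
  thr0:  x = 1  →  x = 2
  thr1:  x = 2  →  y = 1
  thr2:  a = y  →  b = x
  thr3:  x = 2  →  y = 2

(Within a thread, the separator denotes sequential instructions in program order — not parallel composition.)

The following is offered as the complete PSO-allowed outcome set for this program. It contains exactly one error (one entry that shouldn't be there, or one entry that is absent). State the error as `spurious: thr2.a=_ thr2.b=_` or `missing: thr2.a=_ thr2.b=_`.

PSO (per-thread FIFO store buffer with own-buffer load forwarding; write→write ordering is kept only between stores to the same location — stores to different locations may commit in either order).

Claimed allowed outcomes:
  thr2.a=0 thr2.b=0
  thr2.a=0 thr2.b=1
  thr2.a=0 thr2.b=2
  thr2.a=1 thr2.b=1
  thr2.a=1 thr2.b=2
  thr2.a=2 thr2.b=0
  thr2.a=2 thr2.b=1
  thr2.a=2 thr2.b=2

missing: thr2.a=1 thr2.b=0

outcome vector order: (thr2.a,thr2.b)
PSO (9): 0/0 0/1 0/2 1/0 1/1 1/2 2/0 2/1 2/2
PSO∖claimed = {1/0}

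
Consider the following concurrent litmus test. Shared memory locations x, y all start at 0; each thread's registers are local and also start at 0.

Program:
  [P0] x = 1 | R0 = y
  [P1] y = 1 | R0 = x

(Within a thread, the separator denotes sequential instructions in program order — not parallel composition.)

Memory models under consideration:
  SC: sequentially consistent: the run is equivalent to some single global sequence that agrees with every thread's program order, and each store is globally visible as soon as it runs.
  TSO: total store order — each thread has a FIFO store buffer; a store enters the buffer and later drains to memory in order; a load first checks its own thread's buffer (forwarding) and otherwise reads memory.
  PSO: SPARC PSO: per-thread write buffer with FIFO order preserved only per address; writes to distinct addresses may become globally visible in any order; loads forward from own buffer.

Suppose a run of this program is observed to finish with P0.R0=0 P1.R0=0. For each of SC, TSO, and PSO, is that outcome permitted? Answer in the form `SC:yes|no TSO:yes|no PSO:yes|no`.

SC:no TSO:yes PSO:yes

outcome vector order: (P0.R0,P1.R0)
SC: 3 outcomes — {0/1 1/0 1/1}
TSO: 4 outcomes — {0/0 0/1 1/0 1/1}
PSO: 4 outcomes — {0/0 0/1 1/0 1/1}
target 0/0 ∈ {TSO,PSO}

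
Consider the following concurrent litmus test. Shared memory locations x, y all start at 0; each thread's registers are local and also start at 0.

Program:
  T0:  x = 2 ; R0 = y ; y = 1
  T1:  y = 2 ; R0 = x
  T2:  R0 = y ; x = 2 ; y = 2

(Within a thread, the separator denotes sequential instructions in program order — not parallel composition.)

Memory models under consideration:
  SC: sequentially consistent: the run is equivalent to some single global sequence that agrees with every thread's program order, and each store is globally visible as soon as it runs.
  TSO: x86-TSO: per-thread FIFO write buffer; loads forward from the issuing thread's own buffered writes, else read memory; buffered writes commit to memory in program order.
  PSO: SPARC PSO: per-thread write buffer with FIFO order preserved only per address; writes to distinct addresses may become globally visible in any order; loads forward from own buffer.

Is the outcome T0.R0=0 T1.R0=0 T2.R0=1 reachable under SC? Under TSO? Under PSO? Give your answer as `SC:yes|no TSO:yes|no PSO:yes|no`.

outcome vector order: (T0.R0,T1.R0,T2.R0)
SC: 9 outcomes — {(0,2,0); (0,2,1); (0,2,2); (2,0,0); (2,0,1); (2,0,2); (2,2,0); (2,2,1); (2,2,2)}
TSO: 12 outcomes — {(0,0,0); (0,0,1); (0,0,2); (0,2,0); (0,2,1); (0,2,2); (2,0,0); (2,0,1); (2,0,2); (2,2,0); (2,2,1); (2,2,2)}
PSO: 12 outcomes — {(0,0,0); (0,0,1); (0,0,2); (0,2,0); (0,2,1); (0,2,2); (2,0,0); (2,0,1); (2,0,2); (2,2,0); (2,2,1); (2,2,2)}
target (0,0,1) ∈ {TSO,PSO}

SC:no TSO:yes PSO:yes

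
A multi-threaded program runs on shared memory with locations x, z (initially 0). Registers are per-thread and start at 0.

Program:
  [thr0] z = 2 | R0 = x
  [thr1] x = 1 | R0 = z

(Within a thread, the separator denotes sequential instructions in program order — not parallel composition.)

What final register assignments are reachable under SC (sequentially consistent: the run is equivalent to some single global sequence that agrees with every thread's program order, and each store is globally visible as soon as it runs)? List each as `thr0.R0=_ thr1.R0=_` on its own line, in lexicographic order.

outcome vector order: (thr0.R0,thr1.R0)
|SC outcomes| = 3

thr0.R0=0 thr1.R0=2
thr0.R0=1 thr1.R0=0
thr0.R0=1 thr1.R0=2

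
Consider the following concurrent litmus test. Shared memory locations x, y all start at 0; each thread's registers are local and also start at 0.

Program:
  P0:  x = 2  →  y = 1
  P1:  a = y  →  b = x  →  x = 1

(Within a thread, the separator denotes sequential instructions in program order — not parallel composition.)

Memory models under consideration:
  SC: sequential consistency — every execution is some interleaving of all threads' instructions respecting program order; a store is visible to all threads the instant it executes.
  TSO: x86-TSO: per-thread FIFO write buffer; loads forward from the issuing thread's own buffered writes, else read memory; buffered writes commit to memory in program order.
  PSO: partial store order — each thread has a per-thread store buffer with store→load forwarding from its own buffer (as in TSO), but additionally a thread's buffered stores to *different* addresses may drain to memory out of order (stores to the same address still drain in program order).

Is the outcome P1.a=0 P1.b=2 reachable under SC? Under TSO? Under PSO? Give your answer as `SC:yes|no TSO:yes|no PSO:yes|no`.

SC:yes TSO:yes PSO:yes

outcome vector order: (P1.a,P1.b)
SC: 3 outcomes — {(0,0), (0,2), (1,2)}
TSO: 3 outcomes — {(0,0), (0,2), (1,2)}
PSO: 4 outcomes — {(0,0), (0,2), (1,0), (1,2)}
target (0,2) ∈ {SC,TSO,PSO}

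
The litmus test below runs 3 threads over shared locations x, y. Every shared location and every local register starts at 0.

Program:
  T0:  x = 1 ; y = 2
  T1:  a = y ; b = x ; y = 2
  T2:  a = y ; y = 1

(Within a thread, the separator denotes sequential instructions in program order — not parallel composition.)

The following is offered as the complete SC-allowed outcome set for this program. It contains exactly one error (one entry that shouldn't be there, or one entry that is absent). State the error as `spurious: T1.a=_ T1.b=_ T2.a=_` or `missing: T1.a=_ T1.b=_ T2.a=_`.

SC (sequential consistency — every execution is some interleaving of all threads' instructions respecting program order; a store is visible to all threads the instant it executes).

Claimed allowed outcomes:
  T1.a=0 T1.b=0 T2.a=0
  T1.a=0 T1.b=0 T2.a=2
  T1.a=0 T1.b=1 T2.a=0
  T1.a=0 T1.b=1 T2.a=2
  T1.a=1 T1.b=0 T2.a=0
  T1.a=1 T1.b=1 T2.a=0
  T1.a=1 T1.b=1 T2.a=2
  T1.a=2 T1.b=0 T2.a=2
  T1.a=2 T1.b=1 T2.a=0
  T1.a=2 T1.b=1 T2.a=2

spurious: T1.a=2 T1.b=0 T2.a=2

outcome vector order: (T1.a,T1.b,T2.a)
SC (9): 0/0/0 0/0/2 0/1/0 0/1/2 1/0/0 1/1/0 1/1/2 2/1/0 2/1/2
claimed∖SC = {2/0/2}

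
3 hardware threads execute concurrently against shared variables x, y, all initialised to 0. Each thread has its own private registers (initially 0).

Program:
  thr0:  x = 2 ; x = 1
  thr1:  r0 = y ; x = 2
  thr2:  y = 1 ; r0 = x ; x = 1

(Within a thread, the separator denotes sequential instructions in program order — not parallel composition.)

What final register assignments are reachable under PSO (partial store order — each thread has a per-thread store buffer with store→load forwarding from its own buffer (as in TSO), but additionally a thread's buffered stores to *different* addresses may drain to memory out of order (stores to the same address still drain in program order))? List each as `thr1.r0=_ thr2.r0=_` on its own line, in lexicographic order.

outcome vector order: (thr1.r0,thr2.r0)
|PSO outcomes| = 6

thr1.r0=0 thr2.r0=0
thr1.r0=0 thr2.r0=1
thr1.r0=0 thr2.r0=2
thr1.r0=1 thr2.r0=0
thr1.r0=1 thr2.r0=1
thr1.r0=1 thr2.r0=2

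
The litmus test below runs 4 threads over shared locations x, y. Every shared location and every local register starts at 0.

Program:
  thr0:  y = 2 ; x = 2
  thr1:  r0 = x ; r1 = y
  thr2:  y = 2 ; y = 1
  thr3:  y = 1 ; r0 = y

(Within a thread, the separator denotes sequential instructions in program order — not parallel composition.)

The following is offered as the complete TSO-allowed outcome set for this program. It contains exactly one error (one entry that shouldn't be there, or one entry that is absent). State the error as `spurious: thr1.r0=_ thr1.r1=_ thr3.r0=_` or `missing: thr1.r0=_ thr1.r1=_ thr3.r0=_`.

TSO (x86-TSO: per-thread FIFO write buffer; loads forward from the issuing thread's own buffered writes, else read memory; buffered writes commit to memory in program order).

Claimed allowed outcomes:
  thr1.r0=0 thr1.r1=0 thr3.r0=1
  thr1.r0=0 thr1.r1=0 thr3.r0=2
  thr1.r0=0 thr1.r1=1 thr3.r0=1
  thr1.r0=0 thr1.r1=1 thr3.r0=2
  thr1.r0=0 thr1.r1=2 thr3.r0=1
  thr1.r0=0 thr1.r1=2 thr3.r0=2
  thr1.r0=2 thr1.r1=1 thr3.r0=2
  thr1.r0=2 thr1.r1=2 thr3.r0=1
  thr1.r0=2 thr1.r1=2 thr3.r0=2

outcome vector order: (thr1.r0,thr1.r1,thr3.r0)
TSO (10): 001 002 011 012 021 022 211 212 221 222
TSO∖claimed = {211}

missing: thr1.r0=2 thr1.r1=1 thr3.r0=1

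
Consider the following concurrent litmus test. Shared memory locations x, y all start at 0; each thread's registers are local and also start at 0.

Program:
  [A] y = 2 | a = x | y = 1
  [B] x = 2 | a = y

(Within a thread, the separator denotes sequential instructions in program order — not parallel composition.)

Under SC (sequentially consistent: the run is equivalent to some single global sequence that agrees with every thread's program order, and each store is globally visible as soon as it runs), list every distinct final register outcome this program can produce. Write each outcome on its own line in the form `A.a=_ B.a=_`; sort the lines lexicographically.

A.a=0 B.a=1
A.a=0 B.a=2
A.a=2 B.a=0
A.a=2 B.a=1
A.a=2 B.a=2

outcome vector order: (A.a,B.a)
|SC outcomes| = 5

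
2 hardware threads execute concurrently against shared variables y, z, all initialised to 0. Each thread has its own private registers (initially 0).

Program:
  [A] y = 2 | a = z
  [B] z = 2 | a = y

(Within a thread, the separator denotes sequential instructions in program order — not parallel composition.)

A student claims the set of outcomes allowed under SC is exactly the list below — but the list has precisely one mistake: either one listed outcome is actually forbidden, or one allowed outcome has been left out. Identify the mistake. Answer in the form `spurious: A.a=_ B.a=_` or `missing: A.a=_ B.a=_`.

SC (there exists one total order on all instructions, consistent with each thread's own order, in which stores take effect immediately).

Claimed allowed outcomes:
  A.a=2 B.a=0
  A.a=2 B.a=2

missing: A.a=0 B.a=2

outcome vector order: (A.a,B.a)
SC: 3 outcomes — {(0,2); (2,0); (2,2)}
SC∖claimed = {(0,2)}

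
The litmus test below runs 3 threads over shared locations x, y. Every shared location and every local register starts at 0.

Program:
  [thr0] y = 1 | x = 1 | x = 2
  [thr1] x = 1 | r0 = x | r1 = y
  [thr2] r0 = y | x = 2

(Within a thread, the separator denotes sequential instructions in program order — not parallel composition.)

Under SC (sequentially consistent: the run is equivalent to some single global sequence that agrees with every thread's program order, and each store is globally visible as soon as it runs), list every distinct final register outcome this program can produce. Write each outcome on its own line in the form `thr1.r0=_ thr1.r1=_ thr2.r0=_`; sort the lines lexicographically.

thr1.r0=1 thr1.r1=0 thr2.r0=0
thr1.r0=1 thr1.r1=0 thr2.r0=1
thr1.r0=1 thr1.r1=1 thr2.r0=0
thr1.r0=1 thr1.r1=1 thr2.r0=1
thr1.r0=2 thr1.r1=0 thr2.r0=0
thr1.r0=2 thr1.r1=1 thr2.r0=0
thr1.r0=2 thr1.r1=1 thr2.r0=1

outcome vector order: (thr1.r0,thr1.r1,thr2.r0)
|SC outcomes| = 7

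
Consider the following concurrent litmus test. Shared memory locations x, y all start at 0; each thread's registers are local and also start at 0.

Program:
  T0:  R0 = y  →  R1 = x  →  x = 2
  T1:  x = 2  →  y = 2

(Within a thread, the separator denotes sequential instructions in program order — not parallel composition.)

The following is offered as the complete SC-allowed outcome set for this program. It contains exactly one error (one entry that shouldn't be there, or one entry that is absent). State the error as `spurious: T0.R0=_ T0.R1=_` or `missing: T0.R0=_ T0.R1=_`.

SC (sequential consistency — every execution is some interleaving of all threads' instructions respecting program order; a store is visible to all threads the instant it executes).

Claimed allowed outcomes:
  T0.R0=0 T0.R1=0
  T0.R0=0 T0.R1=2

missing: T0.R0=2 T0.R1=2

outcome vector order: (T0.R0,T0.R1)
under SC → 00; 02; 22
SC∖claimed = {22}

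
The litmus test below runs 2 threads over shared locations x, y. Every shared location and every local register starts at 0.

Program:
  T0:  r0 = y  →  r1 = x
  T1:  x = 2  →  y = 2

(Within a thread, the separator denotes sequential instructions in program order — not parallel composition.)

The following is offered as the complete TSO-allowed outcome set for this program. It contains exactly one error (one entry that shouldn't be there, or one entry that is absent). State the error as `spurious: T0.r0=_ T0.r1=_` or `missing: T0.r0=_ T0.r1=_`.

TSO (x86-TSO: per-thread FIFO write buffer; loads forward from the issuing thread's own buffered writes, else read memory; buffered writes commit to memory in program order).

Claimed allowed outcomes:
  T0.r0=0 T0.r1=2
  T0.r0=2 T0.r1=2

outcome vector order: (T0.r0,T0.r1)
TSO (3): <0 0> <0 2> <2 2>
TSO∖claimed = {<0 0>}

missing: T0.r0=0 T0.r1=0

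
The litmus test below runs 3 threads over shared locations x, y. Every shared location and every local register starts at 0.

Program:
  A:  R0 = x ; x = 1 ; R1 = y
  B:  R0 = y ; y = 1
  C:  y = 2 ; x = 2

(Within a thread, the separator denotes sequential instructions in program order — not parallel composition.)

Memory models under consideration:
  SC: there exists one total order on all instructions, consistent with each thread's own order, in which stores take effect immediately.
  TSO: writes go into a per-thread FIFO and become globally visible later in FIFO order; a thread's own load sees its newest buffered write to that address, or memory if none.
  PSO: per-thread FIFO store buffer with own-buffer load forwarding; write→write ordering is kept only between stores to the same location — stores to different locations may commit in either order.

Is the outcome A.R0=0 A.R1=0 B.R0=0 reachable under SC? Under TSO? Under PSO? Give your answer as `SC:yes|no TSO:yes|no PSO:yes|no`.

SC:yes TSO:yes PSO:yes

outcome vector order: (A.R0,A.R1,B.R0)
[SC] allowed = {000, 002, 010, 012, 020, 022, 210, 212, 220, 222}
[TSO] allowed = {000, 002, 010, 012, 020, 022, 210, 212, 220, 222}
[PSO] allowed = {000, 002, 010, 012, 020, 022, 200, 202, 210, 212, 220, 222}
target 000 ∈ {SC,TSO,PSO}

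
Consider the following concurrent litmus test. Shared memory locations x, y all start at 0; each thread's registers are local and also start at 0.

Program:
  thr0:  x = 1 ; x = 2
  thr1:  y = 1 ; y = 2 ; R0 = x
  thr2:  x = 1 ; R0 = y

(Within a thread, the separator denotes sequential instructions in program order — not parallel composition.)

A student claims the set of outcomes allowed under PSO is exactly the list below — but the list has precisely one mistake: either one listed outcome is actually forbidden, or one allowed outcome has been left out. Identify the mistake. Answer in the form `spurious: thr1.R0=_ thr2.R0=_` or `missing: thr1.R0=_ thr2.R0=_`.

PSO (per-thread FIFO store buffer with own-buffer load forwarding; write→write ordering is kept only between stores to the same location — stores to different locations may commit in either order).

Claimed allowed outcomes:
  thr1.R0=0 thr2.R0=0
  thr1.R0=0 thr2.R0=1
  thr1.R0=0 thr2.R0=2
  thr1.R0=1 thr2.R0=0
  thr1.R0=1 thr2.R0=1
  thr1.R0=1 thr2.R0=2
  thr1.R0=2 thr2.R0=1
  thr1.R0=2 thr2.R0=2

missing: thr1.R0=2 thr2.R0=0

outcome vector order: (thr1.R0,thr2.R0)
PSO (9): (0,0); (0,1); (0,2); (1,0); (1,1); (1,2); (2,0); (2,1); (2,2)
PSO∖claimed = {(2,0)}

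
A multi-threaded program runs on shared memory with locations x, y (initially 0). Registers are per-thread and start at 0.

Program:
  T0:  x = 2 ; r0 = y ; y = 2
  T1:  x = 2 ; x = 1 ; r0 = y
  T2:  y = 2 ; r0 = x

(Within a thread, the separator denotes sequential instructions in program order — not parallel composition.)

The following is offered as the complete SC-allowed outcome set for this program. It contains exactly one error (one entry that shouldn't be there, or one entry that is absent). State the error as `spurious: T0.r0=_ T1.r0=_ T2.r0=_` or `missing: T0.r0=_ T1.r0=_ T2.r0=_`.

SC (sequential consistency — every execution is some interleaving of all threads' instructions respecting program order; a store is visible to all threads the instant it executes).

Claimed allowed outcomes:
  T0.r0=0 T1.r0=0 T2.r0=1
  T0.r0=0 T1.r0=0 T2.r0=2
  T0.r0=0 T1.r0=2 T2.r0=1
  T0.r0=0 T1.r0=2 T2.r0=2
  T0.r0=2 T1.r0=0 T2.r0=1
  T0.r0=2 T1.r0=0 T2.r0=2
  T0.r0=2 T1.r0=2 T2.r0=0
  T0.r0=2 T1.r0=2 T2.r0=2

outcome vector order: (T0.r0,T1.r0,T2.r0)
SC: 9 outcomes — {0/0/1, 0/0/2, 0/2/1, 0/2/2, 2/0/1, 2/0/2, 2/2/0, 2/2/1, 2/2/2}
SC∖claimed = {2/2/1}

missing: T0.r0=2 T1.r0=2 T2.r0=1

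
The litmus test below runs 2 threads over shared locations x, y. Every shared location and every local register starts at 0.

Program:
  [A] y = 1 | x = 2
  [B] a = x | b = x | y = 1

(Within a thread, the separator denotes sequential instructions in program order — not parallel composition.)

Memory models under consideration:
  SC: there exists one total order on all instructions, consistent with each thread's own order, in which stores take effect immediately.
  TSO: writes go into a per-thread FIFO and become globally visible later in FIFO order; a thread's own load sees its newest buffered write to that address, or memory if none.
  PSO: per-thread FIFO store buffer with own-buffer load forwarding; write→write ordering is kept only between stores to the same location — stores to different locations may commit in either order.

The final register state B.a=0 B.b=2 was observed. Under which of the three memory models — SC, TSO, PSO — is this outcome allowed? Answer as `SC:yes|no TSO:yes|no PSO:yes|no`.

SC:yes TSO:yes PSO:yes

outcome vector order: (B.a,B.b)
[SC] allowed = {0/0, 0/2, 2/2}
[TSO] allowed = {0/0, 0/2, 2/2}
[PSO] allowed = {0/0, 0/2, 2/2}
target 0/2 ∈ {SC,TSO,PSO}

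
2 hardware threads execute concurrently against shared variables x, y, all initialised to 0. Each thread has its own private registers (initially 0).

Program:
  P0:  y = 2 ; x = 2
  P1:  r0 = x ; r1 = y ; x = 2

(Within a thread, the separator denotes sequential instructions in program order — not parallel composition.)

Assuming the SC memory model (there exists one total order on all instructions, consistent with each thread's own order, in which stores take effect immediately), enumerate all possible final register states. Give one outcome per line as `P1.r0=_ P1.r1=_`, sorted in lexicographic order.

P1.r0=0 P1.r1=0
P1.r0=0 P1.r1=2
P1.r0=2 P1.r1=2

outcome vector order: (P1.r0,P1.r1)
|SC outcomes| = 3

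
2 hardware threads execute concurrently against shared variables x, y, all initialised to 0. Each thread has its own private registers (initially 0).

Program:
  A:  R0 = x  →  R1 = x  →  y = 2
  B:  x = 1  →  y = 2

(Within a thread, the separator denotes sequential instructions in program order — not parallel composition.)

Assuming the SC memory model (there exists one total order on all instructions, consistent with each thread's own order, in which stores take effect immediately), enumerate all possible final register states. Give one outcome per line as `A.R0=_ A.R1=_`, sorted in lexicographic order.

A.R0=0 A.R1=0
A.R0=0 A.R1=1
A.R0=1 A.R1=1

outcome vector order: (A.R0,A.R1)
|SC outcomes| = 3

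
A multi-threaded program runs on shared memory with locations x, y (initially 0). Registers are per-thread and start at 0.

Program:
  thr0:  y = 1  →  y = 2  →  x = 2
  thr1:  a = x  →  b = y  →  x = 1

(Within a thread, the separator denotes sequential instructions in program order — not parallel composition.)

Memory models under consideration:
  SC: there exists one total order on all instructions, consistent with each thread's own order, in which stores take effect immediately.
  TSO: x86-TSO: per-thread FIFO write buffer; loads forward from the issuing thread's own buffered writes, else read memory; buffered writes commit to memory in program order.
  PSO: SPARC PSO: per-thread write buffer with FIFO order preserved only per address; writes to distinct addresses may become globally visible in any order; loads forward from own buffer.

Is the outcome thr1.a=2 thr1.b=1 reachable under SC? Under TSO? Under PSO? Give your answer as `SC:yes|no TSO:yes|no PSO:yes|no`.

SC:no TSO:no PSO:yes

outcome vector order: (thr1.a,thr1.b)
[SC] allowed = {(0,0) (0,1) (0,2) (2,2)}
[TSO] allowed = {(0,0) (0,1) (0,2) (2,2)}
[PSO] allowed = {(0,0) (0,1) (0,2) (2,0) (2,1) (2,2)}
target (2,1) ∈ {PSO}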